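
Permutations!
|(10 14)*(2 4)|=2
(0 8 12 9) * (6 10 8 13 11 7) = (0 13 11 7 6 10 8 12 9) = [13, 1, 2, 3, 4, 5, 10, 6, 12, 0, 8, 7, 9, 11]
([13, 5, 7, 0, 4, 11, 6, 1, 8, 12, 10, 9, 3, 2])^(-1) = [3, 7, 13, 12, 4, 1, 6, 2, 8, 11, 10, 5, 9, 0]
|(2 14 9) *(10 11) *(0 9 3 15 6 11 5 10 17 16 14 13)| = |(0 9 2 13)(3 15 6 11 17 16 14)(5 10)| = 28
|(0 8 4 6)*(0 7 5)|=|(0 8 4 6 7 5)|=6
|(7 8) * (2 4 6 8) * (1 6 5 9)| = |(1 6 8 7 2 4 5 9)| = 8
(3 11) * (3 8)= [0, 1, 2, 11, 4, 5, 6, 7, 3, 9, 10, 8]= (3 11 8)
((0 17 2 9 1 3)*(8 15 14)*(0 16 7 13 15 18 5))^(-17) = ((0 17 2 9 1 3 16 7 13 15 14 8 18 5))^(-17) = (0 8 13 3 2 5 14 7 1 17 18 15 16 9)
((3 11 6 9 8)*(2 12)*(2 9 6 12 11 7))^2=((2 11 12 9 8 3 7))^2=(2 12 8 7 11 9 3)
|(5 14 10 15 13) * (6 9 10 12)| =8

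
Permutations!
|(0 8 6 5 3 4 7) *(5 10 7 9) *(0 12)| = 12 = |(0 8 6 10 7 12)(3 4 9 5)|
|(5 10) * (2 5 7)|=4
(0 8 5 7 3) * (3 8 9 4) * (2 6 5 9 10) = (0 10 2 6 5 7 8 9 4 3) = [10, 1, 6, 0, 3, 7, 5, 8, 9, 4, 2]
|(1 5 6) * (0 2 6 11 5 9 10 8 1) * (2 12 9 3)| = |(0 12 9 10 8 1 3 2 6)(5 11)| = 18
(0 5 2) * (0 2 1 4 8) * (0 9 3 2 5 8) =(0 8 9 3 2 5 1 4) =[8, 4, 5, 2, 0, 1, 6, 7, 9, 3]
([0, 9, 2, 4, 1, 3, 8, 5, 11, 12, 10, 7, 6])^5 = (1 11)(3 6)(4 8)(5 12)(7 9)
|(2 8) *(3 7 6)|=|(2 8)(3 7 6)|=6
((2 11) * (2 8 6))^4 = ((2 11 8 6))^4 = (11)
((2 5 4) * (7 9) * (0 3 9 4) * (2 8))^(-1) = ((0 3 9 7 4 8 2 5))^(-1) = (0 5 2 8 4 7 9 3)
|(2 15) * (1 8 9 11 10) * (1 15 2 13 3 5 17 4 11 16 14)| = 40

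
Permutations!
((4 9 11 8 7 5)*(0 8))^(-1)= (0 11 9 4 5 7 8)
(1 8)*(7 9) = (1 8)(7 9) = [0, 8, 2, 3, 4, 5, 6, 9, 1, 7]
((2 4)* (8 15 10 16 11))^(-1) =(2 4)(8 11 16 10 15)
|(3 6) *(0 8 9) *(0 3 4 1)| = 7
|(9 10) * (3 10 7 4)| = 5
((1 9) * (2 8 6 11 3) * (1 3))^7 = (11)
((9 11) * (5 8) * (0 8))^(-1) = (0 5 8)(9 11)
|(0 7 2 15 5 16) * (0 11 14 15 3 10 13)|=|(0 7 2 3 10 13)(5 16 11 14 15)|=30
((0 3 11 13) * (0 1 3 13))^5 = ((0 13 1 3 11))^5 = (13)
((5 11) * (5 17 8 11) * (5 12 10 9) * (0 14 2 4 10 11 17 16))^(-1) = (0 16 11 12 5 9 10 4 2 14)(8 17) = ((0 14 2 4 10 9 5 12 11 16)(8 17))^(-1)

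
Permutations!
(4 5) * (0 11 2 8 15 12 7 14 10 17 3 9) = [11, 1, 8, 9, 5, 4, 6, 14, 15, 0, 17, 2, 7, 13, 10, 12, 16, 3] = (0 11 2 8 15 12 7 14 10 17 3 9)(4 5)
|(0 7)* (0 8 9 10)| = 5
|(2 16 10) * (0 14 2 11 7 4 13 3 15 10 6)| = |(0 14 2 16 6)(3 15 10 11 7 4 13)| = 35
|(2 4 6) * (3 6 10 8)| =|(2 4 10 8 3 6)| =6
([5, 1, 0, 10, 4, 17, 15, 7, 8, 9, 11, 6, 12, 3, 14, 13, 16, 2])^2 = (0 17)(2 5)(3 11 15)(6 13 10)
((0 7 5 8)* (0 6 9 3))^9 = ((0 7 5 8 6 9 3))^9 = (0 5 6 3 7 8 9)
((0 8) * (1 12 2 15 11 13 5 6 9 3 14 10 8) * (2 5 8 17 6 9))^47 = ((0 1 12 5 9 3 14 10 17 6 2 15 11 13 8))^47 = (0 12 9 14 17 2 11 8 1 5 3 10 6 15 13)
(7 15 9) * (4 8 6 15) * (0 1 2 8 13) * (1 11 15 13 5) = (0 11 15 9 7 4 5 1 2 8 6 13) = [11, 2, 8, 3, 5, 1, 13, 4, 6, 7, 10, 15, 12, 0, 14, 9]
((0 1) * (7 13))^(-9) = (0 1)(7 13)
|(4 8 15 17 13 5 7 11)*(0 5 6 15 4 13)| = 8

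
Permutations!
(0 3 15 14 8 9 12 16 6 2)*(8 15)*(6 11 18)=(0 3 8 9 12 16 11 18 6 2)(14 15)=[3, 1, 0, 8, 4, 5, 2, 7, 9, 12, 10, 18, 16, 13, 15, 14, 11, 17, 6]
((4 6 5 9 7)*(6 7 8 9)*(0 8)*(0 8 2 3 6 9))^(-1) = ((0 2 3 6 5 9 8)(4 7))^(-1) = (0 8 9 5 6 3 2)(4 7)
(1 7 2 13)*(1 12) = (1 7 2 13 12) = [0, 7, 13, 3, 4, 5, 6, 2, 8, 9, 10, 11, 1, 12]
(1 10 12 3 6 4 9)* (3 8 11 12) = (1 10 3 6 4 9)(8 11 12) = [0, 10, 2, 6, 9, 5, 4, 7, 11, 1, 3, 12, 8]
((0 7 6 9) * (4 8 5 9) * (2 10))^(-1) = (0 9 5 8 4 6 7)(2 10)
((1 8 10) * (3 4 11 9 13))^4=((1 8 10)(3 4 11 9 13))^4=(1 8 10)(3 13 9 11 4)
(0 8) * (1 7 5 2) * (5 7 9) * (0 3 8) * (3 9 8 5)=(1 8 9 3 5 2)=[0, 8, 1, 5, 4, 2, 6, 7, 9, 3]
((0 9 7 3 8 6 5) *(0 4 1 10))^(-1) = ((0 9 7 3 8 6 5 4 1 10))^(-1) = (0 10 1 4 5 6 8 3 7 9)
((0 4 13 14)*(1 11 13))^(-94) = ((0 4 1 11 13 14))^(-94) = (0 1 13)(4 11 14)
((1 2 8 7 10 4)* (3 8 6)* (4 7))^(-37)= (1 4 8 3 6 2)(7 10)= ((1 2 6 3 8 4)(7 10))^(-37)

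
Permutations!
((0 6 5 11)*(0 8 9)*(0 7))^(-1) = ((0 6 5 11 8 9 7))^(-1) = (0 7 9 8 11 5 6)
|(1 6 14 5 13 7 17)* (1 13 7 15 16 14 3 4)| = 28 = |(1 6 3 4)(5 7 17 13 15 16 14)|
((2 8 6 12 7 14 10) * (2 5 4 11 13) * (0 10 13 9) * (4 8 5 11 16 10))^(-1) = ((0 4 16 10 11 9)(2 5 8 6 12 7 14 13))^(-1) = (0 9 11 10 16 4)(2 13 14 7 12 6 8 5)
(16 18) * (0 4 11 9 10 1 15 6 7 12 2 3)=(0 4 11 9 10 1 15 6 7 12 2 3)(16 18)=[4, 15, 3, 0, 11, 5, 7, 12, 8, 10, 1, 9, 2, 13, 14, 6, 18, 17, 16]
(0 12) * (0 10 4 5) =(0 12 10 4 5) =[12, 1, 2, 3, 5, 0, 6, 7, 8, 9, 4, 11, 10]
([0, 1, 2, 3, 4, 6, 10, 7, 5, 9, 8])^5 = (5 6 10 8)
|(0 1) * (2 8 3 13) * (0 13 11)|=|(0 1 13 2 8 3 11)|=7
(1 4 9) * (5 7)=[0, 4, 2, 3, 9, 7, 6, 5, 8, 1]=(1 4 9)(5 7)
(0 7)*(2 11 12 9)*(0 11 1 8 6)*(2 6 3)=(0 7 11 12 9 6)(1 8 3 2)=[7, 8, 1, 2, 4, 5, 0, 11, 3, 6, 10, 12, 9]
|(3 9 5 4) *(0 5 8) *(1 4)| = 7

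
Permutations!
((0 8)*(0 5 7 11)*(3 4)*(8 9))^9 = ((0 9 8 5 7 11)(3 4))^9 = (0 5)(3 4)(7 9)(8 11)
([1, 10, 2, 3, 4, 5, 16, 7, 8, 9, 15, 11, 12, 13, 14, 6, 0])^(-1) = (0 16 6 15 10 1)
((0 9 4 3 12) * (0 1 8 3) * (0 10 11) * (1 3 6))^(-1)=((0 9 4 10 11)(1 8 6)(3 12))^(-1)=(0 11 10 4 9)(1 6 8)(3 12)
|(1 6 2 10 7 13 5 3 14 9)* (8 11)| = 10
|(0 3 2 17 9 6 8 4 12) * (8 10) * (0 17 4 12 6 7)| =11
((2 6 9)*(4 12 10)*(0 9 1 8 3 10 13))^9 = (0 12 10 8 6 9 13 4 3 1 2)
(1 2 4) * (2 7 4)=(1 7 4)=[0, 7, 2, 3, 1, 5, 6, 4]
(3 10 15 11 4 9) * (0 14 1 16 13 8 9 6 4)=(0 14 1 16 13 8 9 3 10 15 11)(4 6)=[14, 16, 2, 10, 6, 5, 4, 7, 9, 3, 15, 0, 12, 8, 1, 11, 13]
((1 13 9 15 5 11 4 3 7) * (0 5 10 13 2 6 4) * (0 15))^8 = (0 5 11 15 10 13 9)(1 6 3)(2 4 7)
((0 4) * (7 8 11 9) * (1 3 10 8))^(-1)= (0 4)(1 7 9 11 8 10 3)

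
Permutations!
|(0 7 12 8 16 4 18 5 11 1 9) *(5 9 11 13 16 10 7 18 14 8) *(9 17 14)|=26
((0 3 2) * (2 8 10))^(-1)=(0 2 10 8 3)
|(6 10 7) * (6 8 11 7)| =|(6 10)(7 8 11)| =6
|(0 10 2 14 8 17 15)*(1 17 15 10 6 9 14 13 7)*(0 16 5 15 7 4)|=12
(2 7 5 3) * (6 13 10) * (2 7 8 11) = (2 8 11)(3 7 5)(6 13 10) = [0, 1, 8, 7, 4, 3, 13, 5, 11, 9, 6, 2, 12, 10]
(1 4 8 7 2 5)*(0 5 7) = (0 5 1 4 8)(2 7) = [5, 4, 7, 3, 8, 1, 6, 2, 0]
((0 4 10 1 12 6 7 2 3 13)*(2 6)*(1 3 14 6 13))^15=(0 1 6 4 12 7 10 2 13 3 14)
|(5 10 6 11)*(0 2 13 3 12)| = 20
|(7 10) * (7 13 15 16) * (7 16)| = 4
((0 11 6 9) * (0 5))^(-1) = (0 5 9 6 11)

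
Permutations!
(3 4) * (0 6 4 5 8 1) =[6, 0, 2, 5, 3, 8, 4, 7, 1] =(0 6 4 3 5 8 1)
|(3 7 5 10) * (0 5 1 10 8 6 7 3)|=7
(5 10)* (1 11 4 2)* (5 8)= (1 11 4 2)(5 10 8)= [0, 11, 1, 3, 2, 10, 6, 7, 5, 9, 8, 4]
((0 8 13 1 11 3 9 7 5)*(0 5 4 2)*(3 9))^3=((0 8 13 1 11 9 7 4 2))^3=(0 1 7)(2 13 9)(4 8 11)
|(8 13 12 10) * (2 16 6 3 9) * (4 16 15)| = 28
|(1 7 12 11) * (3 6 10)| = |(1 7 12 11)(3 6 10)| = 12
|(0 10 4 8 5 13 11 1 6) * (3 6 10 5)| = 10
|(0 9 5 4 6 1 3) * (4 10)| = |(0 9 5 10 4 6 1 3)| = 8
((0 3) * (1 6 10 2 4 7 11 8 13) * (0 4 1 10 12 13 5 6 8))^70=(1 10 12 5)(2 13 6 8)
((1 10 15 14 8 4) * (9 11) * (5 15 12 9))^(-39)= (1 10 12 9 11 5 15 14 8 4)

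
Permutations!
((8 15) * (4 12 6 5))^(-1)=((4 12 6 5)(8 15))^(-1)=(4 5 6 12)(8 15)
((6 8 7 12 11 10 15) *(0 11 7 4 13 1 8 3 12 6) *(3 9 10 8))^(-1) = (0 15 10 9 6 7 12 3 1 13 4 8 11) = ((0 11 8 4 13 1 3 12 7 6 9 10 15))^(-1)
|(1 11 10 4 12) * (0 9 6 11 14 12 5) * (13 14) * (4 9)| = |(0 4 5)(1 13 14 12)(6 11 10 9)| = 12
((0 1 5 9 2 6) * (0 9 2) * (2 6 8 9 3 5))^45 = (9)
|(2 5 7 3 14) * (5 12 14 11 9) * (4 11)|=6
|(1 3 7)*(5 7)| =4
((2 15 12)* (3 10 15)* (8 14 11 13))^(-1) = (2 12 15 10 3)(8 13 11 14)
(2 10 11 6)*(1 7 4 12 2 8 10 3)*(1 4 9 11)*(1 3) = (1 7 9 11 6 8 10 3 4 12 2) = [0, 7, 1, 4, 12, 5, 8, 9, 10, 11, 3, 6, 2]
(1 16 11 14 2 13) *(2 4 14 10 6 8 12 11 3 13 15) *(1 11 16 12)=(1 12 16 3 13 11 10 6 8)(2 15)(4 14)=[0, 12, 15, 13, 14, 5, 8, 7, 1, 9, 6, 10, 16, 11, 4, 2, 3]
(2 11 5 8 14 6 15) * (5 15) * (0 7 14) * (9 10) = (0 7 14 6 5 8)(2 11 15)(9 10) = [7, 1, 11, 3, 4, 8, 5, 14, 0, 10, 9, 15, 12, 13, 6, 2]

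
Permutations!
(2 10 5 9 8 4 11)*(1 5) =[0, 5, 10, 3, 11, 9, 6, 7, 4, 8, 1, 2] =(1 5 9 8 4 11 2 10)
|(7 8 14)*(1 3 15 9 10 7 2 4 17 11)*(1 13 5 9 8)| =14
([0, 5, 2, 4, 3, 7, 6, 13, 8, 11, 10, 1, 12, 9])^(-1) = (1 11 9 13 7 5)(3 4)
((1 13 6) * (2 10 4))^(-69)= ((1 13 6)(2 10 4))^(-69)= (13)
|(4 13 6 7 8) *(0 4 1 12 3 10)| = 10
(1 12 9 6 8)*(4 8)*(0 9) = [9, 12, 2, 3, 8, 5, 4, 7, 1, 6, 10, 11, 0] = (0 9 6 4 8 1 12)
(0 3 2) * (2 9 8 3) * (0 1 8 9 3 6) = (9)(0 2 1 8 6) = [2, 8, 1, 3, 4, 5, 0, 7, 6, 9]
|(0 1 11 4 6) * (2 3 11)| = |(0 1 2 3 11 4 6)| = 7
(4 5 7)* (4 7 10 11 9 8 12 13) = (4 5 10 11 9 8 12 13) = [0, 1, 2, 3, 5, 10, 6, 7, 12, 8, 11, 9, 13, 4]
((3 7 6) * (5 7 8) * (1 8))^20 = (1 5 6)(3 8 7)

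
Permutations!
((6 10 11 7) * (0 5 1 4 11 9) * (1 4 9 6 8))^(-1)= ((0 5 4 11 7 8 1 9)(6 10))^(-1)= (0 9 1 8 7 11 4 5)(6 10)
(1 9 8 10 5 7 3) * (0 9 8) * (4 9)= (0 4 9)(1 8 10 5 7 3)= [4, 8, 2, 1, 9, 7, 6, 3, 10, 0, 5]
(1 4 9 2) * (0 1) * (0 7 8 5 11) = (0 1 4 9 2 7 8 5 11) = [1, 4, 7, 3, 9, 11, 6, 8, 5, 2, 10, 0]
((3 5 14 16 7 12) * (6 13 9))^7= (3 5 14 16 7 12)(6 13 9)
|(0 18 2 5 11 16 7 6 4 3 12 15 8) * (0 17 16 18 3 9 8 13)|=140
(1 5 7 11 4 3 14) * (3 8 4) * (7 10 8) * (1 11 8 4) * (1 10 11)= [0, 5, 2, 14, 7, 11, 6, 8, 10, 9, 4, 3, 12, 13, 1]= (1 5 11 3 14)(4 7 8 10)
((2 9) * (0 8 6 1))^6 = (9)(0 6)(1 8)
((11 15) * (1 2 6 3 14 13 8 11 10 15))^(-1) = ((1 2 6 3 14 13 8 11)(10 15))^(-1) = (1 11 8 13 14 3 6 2)(10 15)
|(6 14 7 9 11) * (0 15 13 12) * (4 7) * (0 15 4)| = 21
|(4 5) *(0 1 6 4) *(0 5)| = |(0 1 6 4)| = 4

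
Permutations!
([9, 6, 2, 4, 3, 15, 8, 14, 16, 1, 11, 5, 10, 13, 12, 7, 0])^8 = (0 1 8)(5 15 7 14 12 10 11)(6 16 9)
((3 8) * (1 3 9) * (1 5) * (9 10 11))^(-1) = ((1 3 8 10 11 9 5))^(-1) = (1 5 9 11 10 8 3)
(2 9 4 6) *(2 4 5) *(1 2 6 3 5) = (1 2 9)(3 5 6 4) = [0, 2, 9, 5, 3, 6, 4, 7, 8, 1]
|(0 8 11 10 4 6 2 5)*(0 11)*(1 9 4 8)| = |(0 1 9 4 6 2 5 11 10 8)| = 10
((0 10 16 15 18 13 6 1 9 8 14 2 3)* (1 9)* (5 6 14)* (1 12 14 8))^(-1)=(0 3 2 14 12 1 9 6 5 8 13 18 15 16 10)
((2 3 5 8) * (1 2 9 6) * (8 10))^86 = (1 9 10 3)(2 6 8 5)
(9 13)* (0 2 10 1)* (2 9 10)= [9, 0, 2, 3, 4, 5, 6, 7, 8, 13, 1, 11, 12, 10]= (0 9 13 10 1)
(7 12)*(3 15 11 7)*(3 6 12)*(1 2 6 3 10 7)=(1 2 6 12 3 15 11)(7 10)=[0, 2, 6, 15, 4, 5, 12, 10, 8, 9, 7, 1, 3, 13, 14, 11]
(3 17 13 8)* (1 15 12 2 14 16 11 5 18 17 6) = [0, 15, 14, 6, 4, 18, 1, 7, 3, 9, 10, 5, 2, 8, 16, 12, 11, 13, 17] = (1 15 12 2 14 16 11 5 18 17 13 8 3 6)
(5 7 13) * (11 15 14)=(5 7 13)(11 15 14)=[0, 1, 2, 3, 4, 7, 6, 13, 8, 9, 10, 15, 12, 5, 11, 14]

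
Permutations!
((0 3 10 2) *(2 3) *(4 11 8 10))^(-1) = ((0 2)(3 4 11 8 10))^(-1) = (0 2)(3 10 8 11 4)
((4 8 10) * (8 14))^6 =(4 8)(10 14)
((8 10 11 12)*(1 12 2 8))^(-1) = (1 12)(2 11 10 8)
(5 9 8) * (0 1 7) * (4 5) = [1, 7, 2, 3, 5, 9, 6, 0, 4, 8] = (0 1 7)(4 5 9 8)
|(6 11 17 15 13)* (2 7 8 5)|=20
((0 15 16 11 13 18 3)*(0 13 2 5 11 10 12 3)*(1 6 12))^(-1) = (0 18 13 3 12 6 1 10 16 15)(2 11 5)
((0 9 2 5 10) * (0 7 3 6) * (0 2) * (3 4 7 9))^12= (0 10 2 3 9 5 6)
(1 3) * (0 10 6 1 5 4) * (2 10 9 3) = [9, 2, 10, 5, 0, 4, 1, 7, 8, 3, 6] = (0 9 3 5 4)(1 2 10 6)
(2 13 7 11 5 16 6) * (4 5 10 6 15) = [0, 1, 13, 3, 5, 16, 2, 11, 8, 9, 6, 10, 12, 7, 14, 4, 15] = (2 13 7 11 10 6)(4 5 16 15)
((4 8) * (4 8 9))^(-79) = (4 9)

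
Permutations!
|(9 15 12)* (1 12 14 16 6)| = |(1 12 9 15 14 16 6)| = 7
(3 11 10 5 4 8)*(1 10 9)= (1 10 5 4 8 3 11 9)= [0, 10, 2, 11, 8, 4, 6, 7, 3, 1, 5, 9]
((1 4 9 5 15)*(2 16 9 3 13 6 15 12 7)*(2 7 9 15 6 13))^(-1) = (1 15 16 2 3 4)(5 9 12)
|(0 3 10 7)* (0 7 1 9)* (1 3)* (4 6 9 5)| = 6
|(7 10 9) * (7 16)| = 4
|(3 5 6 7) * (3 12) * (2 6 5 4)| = |(2 6 7 12 3 4)| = 6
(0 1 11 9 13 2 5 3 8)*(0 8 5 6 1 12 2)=(0 12 2 6 1 11 9 13)(3 5)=[12, 11, 6, 5, 4, 3, 1, 7, 8, 13, 10, 9, 2, 0]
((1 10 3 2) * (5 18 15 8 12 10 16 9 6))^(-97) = ((1 16 9 6 5 18 15 8 12 10 3 2))^(-97) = (1 2 3 10 12 8 15 18 5 6 9 16)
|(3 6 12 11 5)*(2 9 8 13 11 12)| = 8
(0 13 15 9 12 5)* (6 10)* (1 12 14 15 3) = [13, 12, 2, 1, 4, 0, 10, 7, 8, 14, 6, 11, 5, 3, 15, 9] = (0 13 3 1 12 5)(6 10)(9 14 15)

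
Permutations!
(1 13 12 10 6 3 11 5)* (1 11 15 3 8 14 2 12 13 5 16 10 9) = (1 5 11 16 10 6 8 14 2 12 9)(3 15) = [0, 5, 12, 15, 4, 11, 8, 7, 14, 1, 6, 16, 9, 13, 2, 3, 10]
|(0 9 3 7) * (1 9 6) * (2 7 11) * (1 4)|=9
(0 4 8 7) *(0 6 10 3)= (0 4 8 7 6 10 3)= [4, 1, 2, 0, 8, 5, 10, 6, 7, 9, 3]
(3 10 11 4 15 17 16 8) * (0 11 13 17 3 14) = (0 11 4 15 3 10 13 17 16 8 14) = [11, 1, 2, 10, 15, 5, 6, 7, 14, 9, 13, 4, 12, 17, 0, 3, 8, 16]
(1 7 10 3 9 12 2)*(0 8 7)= [8, 0, 1, 9, 4, 5, 6, 10, 7, 12, 3, 11, 2]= (0 8 7 10 3 9 12 2 1)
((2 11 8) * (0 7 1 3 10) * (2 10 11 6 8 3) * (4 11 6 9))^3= ((0 7 1 2 9 4 11 3 6 8 10))^3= (0 2 11 8 7 9 3 10 1 4 6)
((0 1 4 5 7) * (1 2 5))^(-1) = (0 7 5 2)(1 4)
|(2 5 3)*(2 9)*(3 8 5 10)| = |(2 10 3 9)(5 8)| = 4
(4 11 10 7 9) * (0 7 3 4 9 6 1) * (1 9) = (0 7 6 9 1)(3 4 11 10) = [7, 0, 2, 4, 11, 5, 9, 6, 8, 1, 3, 10]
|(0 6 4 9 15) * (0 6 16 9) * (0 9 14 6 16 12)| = 6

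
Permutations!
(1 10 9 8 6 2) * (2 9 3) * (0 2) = (0 2 1 10 3)(6 9 8) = [2, 10, 1, 0, 4, 5, 9, 7, 6, 8, 3]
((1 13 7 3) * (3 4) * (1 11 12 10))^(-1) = ((1 13 7 4 3 11 12 10))^(-1) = (1 10 12 11 3 4 7 13)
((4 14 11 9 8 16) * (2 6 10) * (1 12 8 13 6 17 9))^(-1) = (1 11 14 4 16 8 12)(2 10 6 13 9 17)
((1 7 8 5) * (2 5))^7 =((1 7 8 2 5))^7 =(1 8 5 7 2)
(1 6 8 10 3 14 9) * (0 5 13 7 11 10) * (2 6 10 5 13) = (0 13 7 11 5 2 6 8)(1 10 3 14 9) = [13, 10, 6, 14, 4, 2, 8, 11, 0, 1, 3, 5, 12, 7, 9]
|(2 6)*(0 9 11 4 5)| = |(0 9 11 4 5)(2 6)| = 10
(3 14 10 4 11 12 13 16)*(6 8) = (3 14 10 4 11 12 13 16)(6 8) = [0, 1, 2, 14, 11, 5, 8, 7, 6, 9, 4, 12, 13, 16, 10, 15, 3]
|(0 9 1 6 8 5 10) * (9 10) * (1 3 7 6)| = 6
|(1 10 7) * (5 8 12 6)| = |(1 10 7)(5 8 12 6)| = 12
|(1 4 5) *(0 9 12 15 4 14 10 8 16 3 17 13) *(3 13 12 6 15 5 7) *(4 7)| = |(0 9 6 15 7 3 17 12 5 1 14 10 8 16 13)| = 15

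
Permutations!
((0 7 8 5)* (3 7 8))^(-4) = (0 5 8)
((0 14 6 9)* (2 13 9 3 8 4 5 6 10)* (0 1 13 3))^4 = ((0 14 10 2 3 8 4 5 6)(1 13 9))^4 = (0 3 6 2 5 10 4 14 8)(1 13 9)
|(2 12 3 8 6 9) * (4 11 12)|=|(2 4 11 12 3 8 6 9)|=8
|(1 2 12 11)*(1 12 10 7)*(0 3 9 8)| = 4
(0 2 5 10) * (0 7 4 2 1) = (0 1)(2 5 10 7 4) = [1, 0, 5, 3, 2, 10, 6, 4, 8, 9, 7]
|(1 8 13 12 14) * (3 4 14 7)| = |(1 8 13 12 7 3 4 14)| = 8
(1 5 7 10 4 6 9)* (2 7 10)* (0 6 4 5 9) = (0 6)(1 9)(2 7)(5 10) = [6, 9, 7, 3, 4, 10, 0, 2, 8, 1, 5]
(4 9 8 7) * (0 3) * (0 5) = (0 3 5)(4 9 8 7) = [3, 1, 2, 5, 9, 0, 6, 4, 7, 8]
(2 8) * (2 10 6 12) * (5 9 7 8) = [0, 1, 5, 3, 4, 9, 12, 8, 10, 7, 6, 11, 2] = (2 5 9 7 8 10 6 12)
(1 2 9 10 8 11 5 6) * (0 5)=[5, 2, 9, 3, 4, 6, 1, 7, 11, 10, 8, 0]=(0 5 6 1 2 9 10 8 11)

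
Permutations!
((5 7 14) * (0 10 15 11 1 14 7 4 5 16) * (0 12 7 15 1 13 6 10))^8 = ((1 14 16 12 7 15 11 13 6 10)(4 5))^8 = (1 6 11 7 16)(10 13 15 12 14)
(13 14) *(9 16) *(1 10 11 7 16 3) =(1 10 11 7 16 9 3)(13 14) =[0, 10, 2, 1, 4, 5, 6, 16, 8, 3, 11, 7, 12, 14, 13, 15, 9]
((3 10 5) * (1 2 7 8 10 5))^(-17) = (1 8 2 10 7)(3 5)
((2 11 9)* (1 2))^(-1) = (1 9 11 2)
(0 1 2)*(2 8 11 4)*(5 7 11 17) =(0 1 8 17 5 7 11 4 2) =[1, 8, 0, 3, 2, 7, 6, 11, 17, 9, 10, 4, 12, 13, 14, 15, 16, 5]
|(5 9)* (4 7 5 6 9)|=6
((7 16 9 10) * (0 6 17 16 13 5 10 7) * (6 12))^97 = (0 13 16 12 5 9 6 10 7 17)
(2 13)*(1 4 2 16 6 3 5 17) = (1 4 2 13 16 6 3 5 17) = [0, 4, 13, 5, 2, 17, 3, 7, 8, 9, 10, 11, 12, 16, 14, 15, 6, 1]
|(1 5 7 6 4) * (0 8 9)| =15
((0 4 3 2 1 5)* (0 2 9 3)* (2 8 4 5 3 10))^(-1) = (0 4 8 5)(1 2 10 9 3)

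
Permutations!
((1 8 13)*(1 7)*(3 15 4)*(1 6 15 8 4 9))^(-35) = (1 4 3 8 13 7 6 15 9)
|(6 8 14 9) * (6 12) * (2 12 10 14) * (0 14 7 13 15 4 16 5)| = 20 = |(0 14 9 10 7 13 15 4 16 5)(2 12 6 8)|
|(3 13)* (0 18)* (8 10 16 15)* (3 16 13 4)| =10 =|(0 18)(3 4)(8 10 13 16 15)|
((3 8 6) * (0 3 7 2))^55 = ((0 3 8 6 7 2))^55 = (0 3 8 6 7 2)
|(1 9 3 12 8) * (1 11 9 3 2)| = 7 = |(1 3 12 8 11 9 2)|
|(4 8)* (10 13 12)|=|(4 8)(10 13 12)|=6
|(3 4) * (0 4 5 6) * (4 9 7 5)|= 10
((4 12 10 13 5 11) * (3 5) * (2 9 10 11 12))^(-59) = (2 3 4 13 11 10 12 9 5)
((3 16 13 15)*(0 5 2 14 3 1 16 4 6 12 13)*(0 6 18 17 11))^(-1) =(0 11 17 18 4 3 14 2 5)(1 15 13 12 6 16)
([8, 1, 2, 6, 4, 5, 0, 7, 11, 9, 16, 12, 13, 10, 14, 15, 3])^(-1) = [6, 1, 2, 16, 4, 5, 3, 7, 0, 9, 13, 8, 11, 12, 14, 15, 10]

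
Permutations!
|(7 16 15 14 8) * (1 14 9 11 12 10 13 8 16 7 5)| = 11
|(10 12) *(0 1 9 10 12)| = |(12)(0 1 9 10)| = 4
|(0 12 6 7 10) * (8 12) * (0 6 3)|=12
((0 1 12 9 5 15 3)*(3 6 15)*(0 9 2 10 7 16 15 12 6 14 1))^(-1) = ((1 6 12 2 10 7 16 15 14)(3 9 5))^(-1) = (1 14 15 16 7 10 2 12 6)(3 5 9)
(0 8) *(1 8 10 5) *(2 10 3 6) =[3, 8, 10, 6, 4, 1, 2, 7, 0, 9, 5] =(0 3 6 2 10 5 1 8)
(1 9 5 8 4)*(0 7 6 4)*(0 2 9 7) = (1 7 6 4)(2 9 5 8) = [0, 7, 9, 3, 1, 8, 4, 6, 2, 5]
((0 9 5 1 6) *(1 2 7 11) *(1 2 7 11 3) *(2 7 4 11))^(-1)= ((0 9 5 4 11 7 3 1 6))^(-1)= (0 6 1 3 7 11 4 5 9)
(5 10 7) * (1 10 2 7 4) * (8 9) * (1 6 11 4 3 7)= (1 10 3 7 5 2)(4 6 11)(8 9)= [0, 10, 1, 7, 6, 2, 11, 5, 9, 8, 3, 4]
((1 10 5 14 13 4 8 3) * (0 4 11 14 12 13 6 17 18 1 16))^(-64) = ((0 4 8 3 16)(1 10 5 12 13 11 14 6 17 18))^(-64) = (0 4 8 3 16)(1 14 5 17 13)(6 12 18 11 10)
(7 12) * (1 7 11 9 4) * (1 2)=(1 7 12 11 9 4 2)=[0, 7, 1, 3, 2, 5, 6, 12, 8, 4, 10, 9, 11]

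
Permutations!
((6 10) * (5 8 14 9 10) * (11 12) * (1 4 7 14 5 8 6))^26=(1 7 9)(4 14 10)(5 8 6)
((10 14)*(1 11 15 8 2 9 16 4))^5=(1 9 15 4 2 11 16 8)(10 14)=((1 11 15 8 2 9 16 4)(10 14))^5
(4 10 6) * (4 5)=[0, 1, 2, 3, 10, 4, 5, 7, 8, 9, 6]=(4 10 6 5)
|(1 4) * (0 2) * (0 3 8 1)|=|(0 2 3 8 1 4)|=6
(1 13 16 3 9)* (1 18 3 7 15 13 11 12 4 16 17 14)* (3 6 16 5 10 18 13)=(1 11 12 4 5 10 18 6 16 7 15 3 9 13 17 14)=[0, 11, 2, 9, 5, 10, 16, 15, 8, 13, 18, 12, 4, 17, 1, 3, 7, 14, 6]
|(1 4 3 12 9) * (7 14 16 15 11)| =|(1 4 3 12 9)(7 14 16 15 11)| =5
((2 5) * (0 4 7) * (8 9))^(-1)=(0 7 4)(2 5)(8 9)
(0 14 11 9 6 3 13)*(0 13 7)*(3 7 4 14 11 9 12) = (0 11 12 3 4 14 9 6 7) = [11, 1, 2, 4, 14, 5, 7, 0, 8, 6, 10, 12, 3, 13, 9]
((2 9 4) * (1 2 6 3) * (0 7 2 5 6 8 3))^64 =((0 7 2 9 4 8 3 1 5 6))^64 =(0 4 5 2 3)(1 7 8 6 9)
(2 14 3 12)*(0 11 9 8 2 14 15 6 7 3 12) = (0 11 9 8 2 15 6 7 3)(12 14) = [11, 1, 15, 0, 4, 5, 7, 3, 2, 8, 10, 9, 14, 13, 12, 6]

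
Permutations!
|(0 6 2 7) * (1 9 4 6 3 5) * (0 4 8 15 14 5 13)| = 12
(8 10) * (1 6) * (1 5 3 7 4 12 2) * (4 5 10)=(1 6 10 8 4 12 2)(3 7 5)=[0, 6, 1, 7, 12, 3, 10, 5, 4, 9, 8, 11, 2]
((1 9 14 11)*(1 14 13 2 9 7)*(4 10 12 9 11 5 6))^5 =(1 7)(2 4)(5 9)(6 13)(10 11)(12 14)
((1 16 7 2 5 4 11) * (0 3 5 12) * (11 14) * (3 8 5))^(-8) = ((0 8 5 4 14 11 1 16 7 2 12))^(-8) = (0 4 1 2 8 14 16 12 5 11 7)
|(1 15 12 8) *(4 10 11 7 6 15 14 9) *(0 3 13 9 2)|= |(0 3 13 9 4 10 11 7 6 15 12 8 1 14 2)|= 15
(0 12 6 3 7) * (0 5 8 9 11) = [12, 1, 2, 7, 4, 8, 3, 5, 9, 11, 10, 0, 6] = (0 12 6 3 7 5 8 9 11)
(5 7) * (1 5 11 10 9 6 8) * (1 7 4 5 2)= (1 2)(4 5)(6 8 7 11 10 9)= [0, 2, 1, 3, 5, 4, 8, 11, 7, 6, 9, 10]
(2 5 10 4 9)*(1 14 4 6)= (1 14 4 9 2 5 10 6)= [0, 14, 5, 3, 9, 10, 1, 7, 8, 2, 6, 11, 12, 13, 4]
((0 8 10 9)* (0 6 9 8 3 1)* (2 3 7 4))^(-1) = ((0 7 4 2 3 1)(6 9)(8 10))^(-1) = (0 1 3 2 4 7)(6 9)(8 10)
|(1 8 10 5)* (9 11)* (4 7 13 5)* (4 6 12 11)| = |(1 8 10 6 12 11 9 4 7 13 5)| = 11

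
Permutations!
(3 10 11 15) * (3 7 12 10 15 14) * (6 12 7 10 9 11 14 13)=(3 15 10 14)(6 12 9 11 13)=[0, 1, 2, 15, 4, 5, 12, 7, 8, 11, 14, 13, 9, 6, 3, 10]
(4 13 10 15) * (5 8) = (4 13 10 15)(5 8) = [0, 1, 2, 3, 13, 8, 6, 7, 5, 9, 15, 11, 12, 10, 14, 4]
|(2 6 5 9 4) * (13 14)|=10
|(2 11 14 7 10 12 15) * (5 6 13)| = 21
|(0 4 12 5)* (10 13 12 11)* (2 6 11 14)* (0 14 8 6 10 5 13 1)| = 10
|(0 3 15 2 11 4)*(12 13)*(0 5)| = 14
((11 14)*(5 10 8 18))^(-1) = ((5 10 8 18)(11 14))^(-1) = (5 18 8 10)(11 14)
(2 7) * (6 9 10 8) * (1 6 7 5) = (1 6 9 10 8 7 2 5) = [0, 6, 5, 3, 4, 1, 9, 2, 7, 10, 8]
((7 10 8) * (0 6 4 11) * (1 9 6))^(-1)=(0 11 4 6 9 1)(7 8 10)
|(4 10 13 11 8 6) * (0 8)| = 7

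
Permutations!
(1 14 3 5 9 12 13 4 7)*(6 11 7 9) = (1 14 3 5 6 11 7)(4 9 12 13) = [0, 14, 2, 5, 9, 6, 11, 1, 8, 12, 10, 7, 13, 4, 3]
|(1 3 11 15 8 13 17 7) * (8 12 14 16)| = 11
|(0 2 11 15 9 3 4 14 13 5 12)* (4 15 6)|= 9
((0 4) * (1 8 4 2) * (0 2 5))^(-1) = (0 5)(1 2 4 8)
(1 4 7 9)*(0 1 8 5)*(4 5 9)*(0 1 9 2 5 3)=(0 9 8 2 5 1 3)(4 7)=[9, 3, 5, 0, 7, 1, 6, 4, 2, 8]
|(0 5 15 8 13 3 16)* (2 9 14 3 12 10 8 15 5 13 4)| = 11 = |(0 13 12 10 8 4 2 9 14 3 16)|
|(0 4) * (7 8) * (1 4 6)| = 4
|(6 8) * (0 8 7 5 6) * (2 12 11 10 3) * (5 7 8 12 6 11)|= |(0 12 5 11 10 3 2 6 8)|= 9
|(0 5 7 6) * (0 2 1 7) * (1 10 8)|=6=|(0 5)(1 7 6 2 10 8)|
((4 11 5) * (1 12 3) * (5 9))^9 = ((1 12 3)(4 11 9 5))^9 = (12)(4 11 9 5)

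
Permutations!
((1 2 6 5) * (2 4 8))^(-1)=((1 4 8 2 6 5))^(-1)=(1 5 6 2 8 4)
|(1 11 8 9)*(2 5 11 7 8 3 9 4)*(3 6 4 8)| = 20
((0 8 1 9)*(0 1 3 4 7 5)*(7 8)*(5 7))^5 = ((0 5)(1 9)(3 4 8))^5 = (0 5)(1 9)(3 8 4)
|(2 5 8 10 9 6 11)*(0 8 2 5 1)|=9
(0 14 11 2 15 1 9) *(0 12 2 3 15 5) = (0 14 11 3 15 1 9 12 2 5) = [14, 9, 5, 15, 4, 0, 6, 7, 8, 12, 10, 3, 2, 13, 11, 1]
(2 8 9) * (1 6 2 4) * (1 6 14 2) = [0, 14, 8, 3, 6, 5, 1, 7, 9, 4, 10, 11, 12, 13, 2] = (1 14 2 8 9 4 6)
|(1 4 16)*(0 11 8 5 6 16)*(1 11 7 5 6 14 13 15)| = |(0 7 5 14 13 15 1 4)(6 16 11 8)| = 8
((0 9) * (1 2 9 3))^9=((0 3 1 2 9))^9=(0 9 2 1 3)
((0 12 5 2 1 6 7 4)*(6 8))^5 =((0 12 5 2 1 8 6 7 4))^5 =(0 8 12 6 5 7 2 4 1)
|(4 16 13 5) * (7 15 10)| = 12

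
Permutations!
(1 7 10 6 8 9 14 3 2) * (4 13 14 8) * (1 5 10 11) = (1 7 11)(2 5 10 6 4 13 14 3)(8 9) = [0, 7, 5, 2, 13, 10, 4, 11, 9, 8, 6, 1, 12, 14, 3]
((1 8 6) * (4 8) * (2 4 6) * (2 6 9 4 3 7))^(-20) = ((1 9 4 8 6)(2 3 7))^(-20) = (9)(2 3 7)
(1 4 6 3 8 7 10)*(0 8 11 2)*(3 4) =(0 8 7 10 1 3 11 2)(4 6) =[8, 3, 0, 11, 6, 5, 4, 10, 7, 9, 1, 2]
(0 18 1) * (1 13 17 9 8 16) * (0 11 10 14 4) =(0 18 13 17 9 8 16 1 11 10 14 4) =[18, 11, 2, 3, 0, 5, 6, 7, 16, 8, 14, 10, 12, 17, 4, 15, 1, 9, 13]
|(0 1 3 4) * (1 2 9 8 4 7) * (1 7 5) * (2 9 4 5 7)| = |(0 9 8 5 1 3 7 2 4)| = 9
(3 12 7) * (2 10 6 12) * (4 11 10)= [0, 1, 4, 2, 11, 5, 12, 3, 8, 9, 6, 10, 7]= (2 4 11 10 6 12 7 3)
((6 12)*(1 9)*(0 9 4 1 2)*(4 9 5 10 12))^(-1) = ((0 5 10 12 6 4 1 9 2))^(-1) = (0 2 9 1 4 6 12 10 5)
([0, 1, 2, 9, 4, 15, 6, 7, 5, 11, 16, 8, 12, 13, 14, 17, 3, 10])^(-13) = (3 15 9 17 11 10 8 16 5)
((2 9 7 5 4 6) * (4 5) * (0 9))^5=(0 2 6 4 7 9)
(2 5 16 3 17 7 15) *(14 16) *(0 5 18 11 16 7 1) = (0 5 14 7 15 2 18 11 16 3 17 1) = [5, 0, 18, 17, 4, 14, 6, 15, 8, 9, 10, 16, 12, 13, 7, 2, 3, 1, 11]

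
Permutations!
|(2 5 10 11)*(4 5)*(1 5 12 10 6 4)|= |(1 5 6 4 12 10 11 2)|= 8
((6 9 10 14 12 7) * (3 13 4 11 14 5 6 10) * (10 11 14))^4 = (3 12 5 13 7 6 4 11 9 14 10)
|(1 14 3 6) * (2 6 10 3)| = |(1 14 2 6)(3 10)| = 4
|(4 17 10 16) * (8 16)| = |(4 17 10 8 16)| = 5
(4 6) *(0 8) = [8, 1, 2, 3, 6, 5, 4, 7, 0] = (0 8)(4 6)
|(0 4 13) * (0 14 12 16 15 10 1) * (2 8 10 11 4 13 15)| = 9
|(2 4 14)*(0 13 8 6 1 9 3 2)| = |(0 13 8 6 1 9 3 2 4 14)| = 10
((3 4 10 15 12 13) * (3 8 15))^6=((3 4 10)(8 15 12 13))^6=(8 12)(13 15)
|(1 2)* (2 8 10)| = 4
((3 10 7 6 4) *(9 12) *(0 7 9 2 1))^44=(0 3 2 6 9)(1 4 12 7 10)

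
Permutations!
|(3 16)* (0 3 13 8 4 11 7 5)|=|(0 3 16 13 8 4 11 7 5)|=9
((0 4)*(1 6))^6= ((0 4)(1 6))^6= (6)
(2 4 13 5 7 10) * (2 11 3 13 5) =[0, 1, 4, 13, 5, 7, 6, 10, 8, 9, 11, 3, 12, 2] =(2 4 5 7 10 11 3 13)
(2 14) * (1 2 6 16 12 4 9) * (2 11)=[0, 11, 14, 3, 9, 5, 16, 7, 8, 1, 10, 2, 4, 13, 6, 15, 12]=(1 11 2 14 6 16 12 4 9)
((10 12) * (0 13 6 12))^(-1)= ((0 13 6 12 10))^(-1)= (0 10 12 6 13)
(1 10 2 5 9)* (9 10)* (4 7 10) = [0, 9, 5, 3, 7, 4, 6, 10, 8, 1, 2] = (1 9)(2 5 4 7 10)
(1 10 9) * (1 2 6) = [0, 10, 6, 3, 4, 5, 1, 7, 8, 2, 9] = (1 10 9 2 6)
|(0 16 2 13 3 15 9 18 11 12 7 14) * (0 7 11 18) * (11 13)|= 18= |(18)(0 16 2 11 12 13 3 15 9)(7 14)|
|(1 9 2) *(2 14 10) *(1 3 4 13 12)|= |(1 9 14 10 2 3 4 13 12)|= 9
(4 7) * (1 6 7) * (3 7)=(1 6 3 7 4)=[0, 6, 2, 7, 1, 5, 3, 4]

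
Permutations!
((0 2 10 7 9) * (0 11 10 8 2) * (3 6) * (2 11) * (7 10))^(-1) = ((2 8 11 7 9)(3 6))^(-1) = (2 9 7 11 8)(3 6)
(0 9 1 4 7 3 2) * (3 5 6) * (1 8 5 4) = (0 9 8 5 6 3 2)(4 7) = [9, 1, 0, 2, 7, 6, 3, 4, 5, 8]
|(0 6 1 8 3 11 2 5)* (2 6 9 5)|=15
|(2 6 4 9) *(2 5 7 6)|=5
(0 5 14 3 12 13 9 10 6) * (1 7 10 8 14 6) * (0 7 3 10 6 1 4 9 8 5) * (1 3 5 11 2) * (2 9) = (1 5 3 12 13 8 14 10 4 2)(6 7)(9 11) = [0, 5, 1, 12, 2, 3, 7, 6, 14, 11, 4, 9, 13, 8, 10]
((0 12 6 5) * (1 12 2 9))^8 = ((0 2 9 1 12 6 5))^8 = (0 2 9 1 12 6 5)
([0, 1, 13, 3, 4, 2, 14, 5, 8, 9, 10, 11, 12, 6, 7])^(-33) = (2 14)(5 6)(7 13)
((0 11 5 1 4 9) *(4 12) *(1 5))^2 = ((0 11 1 12 4 9))^2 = (0 1 4)(9 11 12)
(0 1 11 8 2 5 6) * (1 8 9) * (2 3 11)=(0 8 3 11 9 1 2 5 6)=[8, 2, 5, 11, 4, 6, 0, 7, 3, 1, 10, 9]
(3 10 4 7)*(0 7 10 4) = (0 7 3 4 10) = [7, 1, 2, 4, 10, 5, 6, 3, 8, 9, 0]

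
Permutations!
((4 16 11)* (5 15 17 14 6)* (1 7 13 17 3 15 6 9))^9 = (1 17)(3 15)(5 6)(7 14)(9 13)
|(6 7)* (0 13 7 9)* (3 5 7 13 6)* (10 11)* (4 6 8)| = 30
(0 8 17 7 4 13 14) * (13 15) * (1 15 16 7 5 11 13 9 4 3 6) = (0 8 17 5 11 13 14)(1 15 9 4 16 7 3 6) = [8, 15, 2, 6, 16, 11, 1, 3, 17, 4, 10, 13, 12, 14, 0, 9, 7, 5]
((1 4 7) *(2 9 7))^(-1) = (1 7 9 2 4)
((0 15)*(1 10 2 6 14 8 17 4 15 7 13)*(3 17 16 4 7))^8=((0 3 17 7 13 1 10 2 6 14 8 16 4 15))^8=(0 6 17 8 13 4 10)(1 15 2 3 14 7 16)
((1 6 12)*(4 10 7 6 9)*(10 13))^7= ((1 9 4 13 10 7 6 12))^7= (1 12 6 7 10 13 4 9)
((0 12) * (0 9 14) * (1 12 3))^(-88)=(0 1 9)(3 12 14)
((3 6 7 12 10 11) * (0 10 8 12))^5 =(0 7 6 3 11 10)(8 12)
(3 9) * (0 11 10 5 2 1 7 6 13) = (0 11 10 5 2 1 7 6 13)(3 9) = [11, 7, 1, 9, 4, 2, 13, 6, 8, 3, 5, 10, 12, 0]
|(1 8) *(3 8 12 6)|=5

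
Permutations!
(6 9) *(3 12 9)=[0, 1, 2, 12, 4, 5, 3, 7, 8, 6, 10, 11, 9]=(3 12 9 6)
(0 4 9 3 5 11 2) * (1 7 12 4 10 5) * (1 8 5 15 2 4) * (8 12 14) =[10, 7, 0, 12, 9, 11, 6, 14, 5, 3, 15, 4, 1, 13, 8, 2] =(0 10 15 2)(1 7 14 8 5 11 4 9 3 12)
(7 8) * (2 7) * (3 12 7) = (2 3 12 7 8) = [0, 1, 3, 12, 4, 5, 6, 8, 2, 9, 10, 11, 7]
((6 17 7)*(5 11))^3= ((5 11)(6 17 7))^3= (17)(5 11)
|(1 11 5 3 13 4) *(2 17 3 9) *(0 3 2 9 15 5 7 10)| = |(0 3 13 4 1 11 7 10)(2 17)(5 15)| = 8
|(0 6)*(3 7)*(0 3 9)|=5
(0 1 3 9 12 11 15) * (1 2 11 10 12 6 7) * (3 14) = (0 2 11 15)(1 14 3 9 6 7)(10 12) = [2, 14, 11, 9, 4, 5, 7, 1, 8, 6, 12, 15, 10, 13, 3, 0]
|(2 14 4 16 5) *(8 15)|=|(2 14 4 16 5)(8 15)|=10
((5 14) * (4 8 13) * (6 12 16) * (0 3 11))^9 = ((0 3 11)(4 8 13)(5 14)(6 12 16))^9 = (16)(5 14)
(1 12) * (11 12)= (1 11 12)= [0, 11, 2, 3, 4, 5, 6, 7, 8, 9, 10, 12, 1]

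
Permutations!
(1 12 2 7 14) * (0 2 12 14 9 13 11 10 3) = [2, 14, 7, 0, 4, 5, 6, 9, 8, 13, 3, 10, 12, 11, 1] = (0 2 7 9 13 11 10 3)(1 14)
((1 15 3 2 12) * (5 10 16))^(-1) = (1 12 2 3 15)(5 16 10)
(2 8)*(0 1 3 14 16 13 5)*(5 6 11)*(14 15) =[1, 3, 8, 15, 4, 0, 11, 7, 2, 9, 10, 5, 12, 6, 16, 14, 13] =(0 1 3 15 14 16 13 6 11 5)(2 8)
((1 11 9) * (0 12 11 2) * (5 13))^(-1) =(0 2 1 9 11 12)(5 13)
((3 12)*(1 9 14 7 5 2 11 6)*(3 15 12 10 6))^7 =(1 3 5 9 10 2 14 6 11 7)(12 15)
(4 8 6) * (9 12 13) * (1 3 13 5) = [0, 3, 2, 13, 8, 1, 4, 7, 6, 12, 10, 11, 5, 9] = (1 3 13 9 12 5)(4 8 6)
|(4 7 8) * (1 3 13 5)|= 12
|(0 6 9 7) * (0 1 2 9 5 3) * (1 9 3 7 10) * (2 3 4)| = 8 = |(0 6 5 7 9 10 1 3)(2 4)|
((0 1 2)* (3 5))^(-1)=((0 1 2)(3 5))^(-1)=(0 2 1)(3 5)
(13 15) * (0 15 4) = (0 15 13 4) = [15, 1, 2, 3, 0, 5, 6, 7, 8, 9, 10, 11, 12, 4, 14, 13]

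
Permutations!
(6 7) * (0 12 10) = (0 12 10)(6 7) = [12, 1, 2, 3, 4, 5, 7, 6, 8, 9, 0, 11, 10]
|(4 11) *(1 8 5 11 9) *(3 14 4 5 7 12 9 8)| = 8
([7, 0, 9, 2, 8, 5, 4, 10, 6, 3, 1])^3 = [1, 10, 2, 3, 4, 5, 6, 0, 8, 9, 7]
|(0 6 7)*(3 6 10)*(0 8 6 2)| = |(0 10 3 2)(6 7 8)| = 12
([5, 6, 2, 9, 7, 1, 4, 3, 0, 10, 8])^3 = (0 6 3 8 1 7 10 5 4 9)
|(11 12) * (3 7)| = |(3 7)(11 12)| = 2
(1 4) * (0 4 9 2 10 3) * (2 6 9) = (0 4 1 2 10 3)(6 9) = [4, 2, 10, 0, 1, 5, 9, 7, 8, 6, 3]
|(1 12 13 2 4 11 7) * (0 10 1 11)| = |(0 10 1 12 13 2 4)(7 11)| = 14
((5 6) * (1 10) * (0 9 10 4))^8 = ((0 9 10 1 4)(5 6))^8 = (0 1 9 4 10)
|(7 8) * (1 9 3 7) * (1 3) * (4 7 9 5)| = 7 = |(1 5 4 7 8 3 9)|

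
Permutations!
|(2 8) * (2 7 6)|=4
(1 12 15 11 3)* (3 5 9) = (1 12 15 11 5 9 3) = [0, 12, 2, 1, 4, 9, 6, 7, 8, 3, 10, 5, 15, 13, 14, 11]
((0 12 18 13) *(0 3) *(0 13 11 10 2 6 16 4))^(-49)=((0 12 18 11 10 2 6 16 4)(3 13))^(-49)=(0 2 12 6 18 16 11 4 10)(3 13)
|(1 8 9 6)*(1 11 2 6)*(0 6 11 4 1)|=6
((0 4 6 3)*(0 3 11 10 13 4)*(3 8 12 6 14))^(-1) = (3 14 4 13 10 11 6 12 8)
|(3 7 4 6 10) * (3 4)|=|(3 7)(4 6 10)|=6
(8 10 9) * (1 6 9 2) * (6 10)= (1 10 2)(6 9 8)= [0, 10, 1, 3, 4, 5, 9, 7, 6, 8, 2]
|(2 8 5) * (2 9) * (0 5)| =|(0 5 9 2 8)| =5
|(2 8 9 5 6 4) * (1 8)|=|(1 8 9 5 6 4 2)|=7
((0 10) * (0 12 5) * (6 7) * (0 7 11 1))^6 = (0 11 7 12)(1 6 5 10)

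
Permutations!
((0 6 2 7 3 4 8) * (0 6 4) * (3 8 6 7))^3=((0 4 6 2 3)(7 8))^3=(0 2 4 3 6)(7 8)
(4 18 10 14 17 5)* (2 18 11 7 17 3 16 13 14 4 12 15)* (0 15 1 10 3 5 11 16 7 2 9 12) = (0 15 9 12 1 10 4 16 13 14 5)(2 18 3 7 17 11) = [15, 10, 18, 7, 16, 0, 6, 17, 8, 12, 4, 2, 1, 14, 5, 9, 13, 11, 3]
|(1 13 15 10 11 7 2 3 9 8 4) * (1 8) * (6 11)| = |(1 13 15 10 6 11 7 2 3 9)(4 8)| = 10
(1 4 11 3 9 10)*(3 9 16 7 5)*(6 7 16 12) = (16)(1 4 11 9 10)(3 12 6 7 5) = [0, 4, 2, 12, 11, 3, 7, 5, 8, 10, 1, 9, 6, 13, 14, 15, 16]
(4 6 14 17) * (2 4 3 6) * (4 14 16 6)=(2 14 17 3 4)(6 16)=[0, 1, 14, 4, 2, 5, 16, 7, 8, 9, 10, 11, 12, 13, 17, 15, 6, 3]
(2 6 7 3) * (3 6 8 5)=(2 8 5 3)(6 7)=[0, 1, 8, 2, 4, 3, 7, 6, 5]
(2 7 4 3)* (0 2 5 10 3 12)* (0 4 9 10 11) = (0 2 7 9 10 3 5 11)(4 12) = [2, 1, 7, 5, 12, 11, 6, 9, 8, 10, 3, 0, 4]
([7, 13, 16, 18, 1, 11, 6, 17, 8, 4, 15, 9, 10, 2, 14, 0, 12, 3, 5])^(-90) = [11, 15, 7, 1, 10, 2, 6, 9, 8, 12, 18, 16, 3, 0, 14, 5, 17, 4, 13]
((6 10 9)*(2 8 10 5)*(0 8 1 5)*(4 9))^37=(0 8 10 4 9 6)(1 5 2)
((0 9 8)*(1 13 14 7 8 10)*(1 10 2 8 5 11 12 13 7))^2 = ((0 9 2 8)(1 7 5 11 12 13 14))^2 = (0 2)(1 5 12 14 7 11 13)(8 9)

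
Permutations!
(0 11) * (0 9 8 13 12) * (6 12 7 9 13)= (0 11 13 7 9 8 6 12)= [11, 1, 2, 3, 4, 5, 12, 9, 6, 8, 10, 13, 0, 7]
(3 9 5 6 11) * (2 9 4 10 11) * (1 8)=(1 8)(2 9 5 6)(3 4 10 11)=[0, 8, 9, 4, 10, 6, 2, 7, 1, 5, 11, 3]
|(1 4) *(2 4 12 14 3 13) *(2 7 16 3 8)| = 12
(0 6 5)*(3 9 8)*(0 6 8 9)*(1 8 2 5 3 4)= (9)(0 2 5 6 3)(1 8 4)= [2, 8, 5, 0, 1, 6, 3, 7, 4, 9]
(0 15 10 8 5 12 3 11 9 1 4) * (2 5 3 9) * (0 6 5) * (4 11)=(0 15 10 8 3 4 6 5 12 9 1 11 2)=[15, 11, 0, 4, 6, 12, 5, 7, 3, 1, 8, 2, 9, 13, 14, 10]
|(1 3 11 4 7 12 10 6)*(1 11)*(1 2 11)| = 9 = |(1 3 2 11 4 7 12 10 6)|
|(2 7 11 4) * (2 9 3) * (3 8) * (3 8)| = |(2 7 11 4 9 3)| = 6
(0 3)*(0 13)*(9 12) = [3, 1, 2, 13, 4, 5, 6, 7, 8, 12, 10, 11, 9, 0] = (0 3 13)(9 12)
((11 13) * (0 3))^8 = ((0 3)(11 13))^8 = (13)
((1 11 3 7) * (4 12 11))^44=(1 12 3)(4 11 7)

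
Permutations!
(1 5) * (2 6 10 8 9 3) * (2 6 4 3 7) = (1 5)(2 4 3 6 10 8 9 7) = [0, 5, 4, 6, 3, 1, 10, 2, 9, 7, 8]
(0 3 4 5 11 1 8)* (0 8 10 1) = (0 3 4 5 11)(1 10) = [3, 10, 2, 4, 5, 11, 6, 7, 8, 9, 1, 0]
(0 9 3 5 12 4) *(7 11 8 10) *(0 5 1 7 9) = [0, 7, 2, 1, 5, 12, 6, 11, 10, 3, 9, 8, 4] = (1 7 11 8 10 9 3)(4 5 12)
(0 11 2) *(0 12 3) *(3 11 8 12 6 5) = (0 8 12 11 2 6 5 3) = [8, 1, 6, 0, 4, 3, 5, 7, 12, 9, 10, 2, 11]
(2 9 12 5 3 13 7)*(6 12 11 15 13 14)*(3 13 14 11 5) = (2 9 5 13 7)(3 11 15 14 6 12) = [0, 1, 9, 11, 4, 13, 12, 2, 8, 5, 10, 15, 3, 7, 6, 14]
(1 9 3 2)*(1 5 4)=(1 9 3 2 5 4)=[0, 9, 5, 2, 1, 4, 6, 7, 8, 3]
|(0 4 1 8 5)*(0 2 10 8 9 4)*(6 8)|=|(1 9 4)(2 10 6 8 5)|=15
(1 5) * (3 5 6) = (1 6 3 5) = [0, 6, 2, 5, 4, 1, 3]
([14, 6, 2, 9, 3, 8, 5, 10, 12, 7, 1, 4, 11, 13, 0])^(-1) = (0 14)(1 10 7 9 3 4 11 12 8 5 6)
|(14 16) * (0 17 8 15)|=|(0 17 8 15)(14 16)|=4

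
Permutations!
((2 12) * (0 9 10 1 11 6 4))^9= (0 10 11 4 9 1 6)(2 12)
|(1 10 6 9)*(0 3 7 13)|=|(0 3 7 13)(1 10 6 9)|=4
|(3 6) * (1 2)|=|(1 2)(3 6)|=2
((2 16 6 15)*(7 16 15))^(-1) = (2 15)(6 16 7)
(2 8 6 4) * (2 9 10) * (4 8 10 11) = [0, 1, 10, 3, 9, 5, 8, 7, 6, 11, 2, 4] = (2 10)(4 9 11)(6 8)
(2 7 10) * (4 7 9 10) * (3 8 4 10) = (2 9 3 8 4 7 10) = [0, 1, 9, 8, 7, 5, 6, 10, 4, 3, 2]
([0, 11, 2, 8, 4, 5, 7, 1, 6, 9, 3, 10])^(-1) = (1 7 6 8 3 10 11)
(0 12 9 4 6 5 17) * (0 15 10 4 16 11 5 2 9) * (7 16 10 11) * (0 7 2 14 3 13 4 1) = (0 12 7 16 2 9 10 1)(3 13 4 6 14)(5 17 15 11) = [12, 0, 9, 13, 6, 17, 14, 16, 8, 10, 1, 5, 7, 4, 3, 11, 2, 15]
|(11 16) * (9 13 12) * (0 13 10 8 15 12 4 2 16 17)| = 35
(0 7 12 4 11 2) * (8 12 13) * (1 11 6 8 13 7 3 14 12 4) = (0 3 14 12 1 11 2)(4 6 8) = [3, 11, 0, 14, 6, 5, 8, 7, 4, 9, 10, 2, 1, 13, 12]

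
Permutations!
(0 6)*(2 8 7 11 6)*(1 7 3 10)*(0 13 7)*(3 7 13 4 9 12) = (13)(0 2 8 7 11 6 4 9 12 3 10 1) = [2, 0, 8, 10, 9, 5, 4, 11, 7, 12, 1, 6, 3, 13]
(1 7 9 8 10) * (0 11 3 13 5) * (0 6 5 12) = (0 11 3 13 12)(1 7 9 8 10)(5 6) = [11, 7, 2, 13, 4, 6, 5, 9, 10, 8, 1, 3, 0, 12]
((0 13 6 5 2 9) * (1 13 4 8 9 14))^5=(0 4 8 9)(1 14 2 5 6 13)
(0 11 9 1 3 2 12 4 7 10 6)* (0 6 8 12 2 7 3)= (0 11 9 1)(3 7 10 8 12 4)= [11, 0, 2, 7, 3, 5, 6, 10, 12, 1, 8, 9, 4]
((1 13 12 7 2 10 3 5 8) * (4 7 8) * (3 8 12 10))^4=((1 13 10 8)(2 3 5 4 7))^4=(13)(2 7 4 5 3)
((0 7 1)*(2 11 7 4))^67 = (0 4 2 11 7 1)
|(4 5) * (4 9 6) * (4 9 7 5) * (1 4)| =|(1 4)(5 7)(6 9)| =2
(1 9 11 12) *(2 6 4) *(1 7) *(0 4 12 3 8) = (0 4 2 6 12 7 1 9 11 3 8) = [4, 9, 6, 8, 2, 5, 12, 1, 0, 11, 10, 3, 7]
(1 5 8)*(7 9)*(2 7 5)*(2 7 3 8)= [0, 7, 3, 8, 4, 2, 6, 9, 1, 5]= (1 7 9 5 2 3 8)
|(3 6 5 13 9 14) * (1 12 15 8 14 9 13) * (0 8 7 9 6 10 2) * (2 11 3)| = 84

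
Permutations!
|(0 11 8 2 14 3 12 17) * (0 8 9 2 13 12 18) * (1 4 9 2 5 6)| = |(0 11 2 14 3 18)(1 4 9 5 6)(8 13 12 17)| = 60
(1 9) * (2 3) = (1 9)(2 3) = [0, 9, 3, 2, 4, 5, 6, 7, 8, 1]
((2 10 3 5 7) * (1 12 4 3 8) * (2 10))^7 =(1 8 10 7 5 3 4 12)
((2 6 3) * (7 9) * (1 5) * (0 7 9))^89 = ((9)(0 7)(1 5)(2 6 3))^89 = (9)(0 7)(1 5)(2 3 6)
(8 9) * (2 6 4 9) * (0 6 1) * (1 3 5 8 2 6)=(0 1)(2 3 5 8 6 4 9)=[1, 0, 3, 5, 9, 8, 4, 7, 6, 2]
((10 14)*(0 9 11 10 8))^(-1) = (0 8 14 10 11 9)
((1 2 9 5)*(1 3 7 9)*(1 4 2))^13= (2 4)(3 7 9 5)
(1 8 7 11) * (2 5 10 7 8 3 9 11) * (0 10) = (0 10 7 2 5)(1 3 9 11) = [10, 3, 5, 9, 4, 0, 6, 2, 8, 11, 7, 1]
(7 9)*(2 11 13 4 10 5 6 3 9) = (2 11 13 4 10 5 6 3 9 7) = [0, 1, 11, 9, 10, 6, 3, 2, 8, 7, 5, 13, 12, 4]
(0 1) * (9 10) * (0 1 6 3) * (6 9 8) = [9, 1, 2, 0, 4, 5, 3, 7, 6, 10, 8] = (0 9 10 8 6 3)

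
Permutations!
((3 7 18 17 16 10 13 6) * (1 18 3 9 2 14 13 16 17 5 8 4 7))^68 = (1 7 8 18 3 4 5)(2 6 14 9 13)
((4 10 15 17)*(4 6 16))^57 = ((4 10 15 17 6 16))^57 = (4 17)(6 10)(15 16)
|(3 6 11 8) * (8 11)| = |(11)(3 6 8)| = 3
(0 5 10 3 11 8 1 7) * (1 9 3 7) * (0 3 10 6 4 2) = (0 5 6 4 2)(3 11 8 9 10 7) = [5, 1, 0, 11, 2, 6, 4, 3, 9, 10, 7, 8]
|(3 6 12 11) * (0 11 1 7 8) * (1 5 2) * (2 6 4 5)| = |(0 11 3 4 5 6 12 2 1 7 8)| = 11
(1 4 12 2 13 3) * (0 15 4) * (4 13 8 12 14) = [15, 0, 8, 1, 14, 5, 6, 7, 12, 9, 10, 11, 2, 3, 4, 13] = (0 15 13 3 1)(2 8 12)(4 14)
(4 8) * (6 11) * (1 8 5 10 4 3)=[0, 8, 2, 1, 5, 10, 11, 7, 3, 9, 4, 6]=(1 8 3)(4 5 10)(6 11)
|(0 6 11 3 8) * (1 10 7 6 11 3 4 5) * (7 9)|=11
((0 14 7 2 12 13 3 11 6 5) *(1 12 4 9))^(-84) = ((0 14 7 2 4 9 1 12 13 3 11 6 5))^(-84) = (0 12 14 13 7 3 2 11 4 6 9 5 1)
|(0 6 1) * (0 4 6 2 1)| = 5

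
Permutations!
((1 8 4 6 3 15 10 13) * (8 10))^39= ((1 10 13)(3 15 8 4 6))^39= (3 6 4 8 15)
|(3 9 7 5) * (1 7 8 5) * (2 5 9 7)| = 10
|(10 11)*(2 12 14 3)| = |(2 12 14 3)(10 11)| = 4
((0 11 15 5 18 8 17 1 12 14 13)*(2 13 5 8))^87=(0 8 12 18)(1 5 13 15)(2 11 17 14)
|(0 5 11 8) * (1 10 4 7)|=|(0 5 11 8)(1 10 4 7)|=4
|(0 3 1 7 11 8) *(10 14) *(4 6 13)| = |(0 3 1 7 11 8)(4 6 13)(10 14)| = 6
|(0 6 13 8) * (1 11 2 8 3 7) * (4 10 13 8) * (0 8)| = |(0 6)(1 11 2 4 10 13 3 7)| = 8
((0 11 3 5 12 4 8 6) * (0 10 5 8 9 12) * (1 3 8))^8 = ((0 11 8 6 10 5)(1 3)(4 9 12))^8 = (0 8 10)(4 12 9)(5 11 6)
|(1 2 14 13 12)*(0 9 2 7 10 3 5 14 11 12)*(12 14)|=6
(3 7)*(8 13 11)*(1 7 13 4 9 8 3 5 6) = (1 7 5 6)(3 13 11)(4 9 8) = [0, 7, 2, 13, 9, 6, 1, 5, 4, 8, 10, 3, 12, 11]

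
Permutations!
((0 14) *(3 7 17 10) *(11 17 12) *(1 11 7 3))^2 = ((0 14)(1 11 17 10)(7 12))^2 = (1 17)(10 11)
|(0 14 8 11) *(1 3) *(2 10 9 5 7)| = |(0 14 8 11)(1 3)(2 10 9 5 7)| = 20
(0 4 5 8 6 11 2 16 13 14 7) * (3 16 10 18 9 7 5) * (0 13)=(0 4 3 16)(2 10 18 9 7 13 14 5 8 6 11)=[4, 1, 10, 16, 3, 8, 11, 13, 6, 7, 18, 2, 12, 14, 5, 15, 0, 17, 9]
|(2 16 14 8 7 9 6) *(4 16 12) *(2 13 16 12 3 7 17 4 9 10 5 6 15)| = |(2 3 7 10 5 6 13 16 14 8 17 4 12 9 15)| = 15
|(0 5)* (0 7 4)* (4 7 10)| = 4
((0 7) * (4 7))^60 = (7) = ((0 4 7))^60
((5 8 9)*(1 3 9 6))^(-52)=(1 9 8)(3 5 6)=((1 3 9 5 8 6))^(-52)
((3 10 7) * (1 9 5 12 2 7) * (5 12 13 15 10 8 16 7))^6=(1 15 5 12)(2 9 10 13)(3 16)(7 8)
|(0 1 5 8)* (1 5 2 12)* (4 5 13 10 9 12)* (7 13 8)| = 18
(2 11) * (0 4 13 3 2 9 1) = (0 4 13 3 2 11 9 1) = [4, 0, 11, 2, 13, 5, 6, 7, 8, 1, 10, 9, 12, 3]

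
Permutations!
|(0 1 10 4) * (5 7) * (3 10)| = 10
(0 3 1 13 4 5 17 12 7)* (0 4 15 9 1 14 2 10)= (0 3 14 2 10)(1 13 15 9)(4 5 17 12 7)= [3, 13, 10, 14, 5, 17, 6, 4, 8, 1, 0, 11, 7, 15, 2, 9, 16, 12]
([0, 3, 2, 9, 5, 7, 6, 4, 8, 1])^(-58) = [0, 9, 2, 1, 7, 4, 6, 5, 8, 3]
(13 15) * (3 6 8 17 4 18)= (3 6 8 17 4 18)(13 15)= [0, 1, 2, 6, 18, 5, 8, 7, 17, 9, 10, 11, 12, 15, 14, 13, 16, 4, 3]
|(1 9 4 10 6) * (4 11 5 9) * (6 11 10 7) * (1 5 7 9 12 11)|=|(1 4 9 10)(5 12 11 7 6)|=20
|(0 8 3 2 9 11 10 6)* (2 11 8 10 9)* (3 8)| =|(0 10 6)(3 11 9)| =3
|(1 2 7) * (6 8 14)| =3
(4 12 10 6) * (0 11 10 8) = [11, 1, 2, 3, 12, 5, 4, 7, 0, 9, 6, 10, 8] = (0 11 10 6 4 12 8)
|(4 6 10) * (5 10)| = 4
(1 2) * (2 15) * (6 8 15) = [0, 6, 1, 3, 4, 5, 8, 7, 15, 9, 10, 11, 12, 13, 14, 2] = (1 6 8 15 2)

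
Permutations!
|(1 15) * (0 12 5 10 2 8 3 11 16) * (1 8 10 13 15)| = 18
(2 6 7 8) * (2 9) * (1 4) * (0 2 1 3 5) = (0 2 6 7 8 9 1 4 3 5) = [2, 4, 6, 5, 3, 0, 7, 8, 9, 1]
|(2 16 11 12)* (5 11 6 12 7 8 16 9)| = 9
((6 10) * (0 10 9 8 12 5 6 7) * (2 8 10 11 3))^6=(0 5 11 6 3 9 2 10 8 7 12)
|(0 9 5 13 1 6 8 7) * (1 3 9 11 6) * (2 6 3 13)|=9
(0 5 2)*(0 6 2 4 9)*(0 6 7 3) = [5, 1, 7, 0, 9, 4, 2, 3, 8, 6] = (0 5 4 9 6 2 7 3)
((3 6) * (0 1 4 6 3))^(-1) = (0 6 4 1)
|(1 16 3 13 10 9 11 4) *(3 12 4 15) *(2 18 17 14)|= 12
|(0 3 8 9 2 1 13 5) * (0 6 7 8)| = 8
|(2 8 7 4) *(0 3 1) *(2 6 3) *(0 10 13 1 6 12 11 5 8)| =6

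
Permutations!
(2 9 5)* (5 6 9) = (2 5)(6 9) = [0, 1, 5, 3, 4, 2, 9, 7, 8, 6]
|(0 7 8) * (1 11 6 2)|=|(0 7 8)(1 11 6 2)|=12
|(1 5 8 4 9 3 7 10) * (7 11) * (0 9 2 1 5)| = 11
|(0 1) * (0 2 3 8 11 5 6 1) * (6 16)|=|(1 2 3 8 11 5 16 6)|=8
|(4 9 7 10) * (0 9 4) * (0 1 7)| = 6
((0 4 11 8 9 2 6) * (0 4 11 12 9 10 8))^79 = (0 11)(2 9 12 4 6)(8 10)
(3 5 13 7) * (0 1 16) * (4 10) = [1, 16, 2, 5, 10, 13, 6, 3, 8, 9, 4, 11, 12, 7, 14, 15, 0] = (0 1 16)(3 5 13 7)(4 10)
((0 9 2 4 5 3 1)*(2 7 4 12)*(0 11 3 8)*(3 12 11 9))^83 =(0 9 5 3 7 8 1 4)(2 12 11)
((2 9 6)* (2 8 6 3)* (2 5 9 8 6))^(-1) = (2 8)(3 9 5)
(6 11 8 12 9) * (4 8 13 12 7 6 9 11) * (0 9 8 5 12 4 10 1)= (0 9 8 7 6 10 1)(4 5 12 11 13)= [9, 0, 2, 3, 5, 12, 10, 6, 7, 8, 1, 13, 11, 4]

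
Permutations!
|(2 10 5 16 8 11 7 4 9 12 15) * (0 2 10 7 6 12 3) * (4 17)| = |(0 2 7 17 4 9 3)(5 16 8 11 6 12 15 10)| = 56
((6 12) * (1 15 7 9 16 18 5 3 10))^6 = (1 5 9)(3 16 15)(7 10 18)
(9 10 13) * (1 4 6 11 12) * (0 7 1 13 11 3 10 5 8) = (0 7 1 4 6 3 10 11 12 13 9 5 8) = [7, 4, 2, 10, 6, 8, 3, 1, 0, 5, 11, 12, 13, 9]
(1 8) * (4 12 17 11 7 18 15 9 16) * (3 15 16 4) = [0, 8, 2, 15, 12, 5, 6, 18, 1, 4, 10, 7, 17, 13, 14, 9, 3, 11, 16] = (1 8)(3 15 9 4 12 17 11 7 18 16)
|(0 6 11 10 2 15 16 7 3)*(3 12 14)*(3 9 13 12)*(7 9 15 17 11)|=12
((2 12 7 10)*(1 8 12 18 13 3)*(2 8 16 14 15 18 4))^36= (1 16 14 15 18 13 3)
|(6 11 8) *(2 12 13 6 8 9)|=|(2 12 13 6 11 9)|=6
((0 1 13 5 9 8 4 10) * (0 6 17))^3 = ((0 1 13 5 9 8 4 10 6 17))^3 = (0 5 4 17 13 8 6 1 9 10)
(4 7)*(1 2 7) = [0, 2, 7, 3, 1, 5, 6, 4] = (1 2 7 4)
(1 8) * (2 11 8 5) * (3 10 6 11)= (1 5 2 3 10 6 11 8)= [0, 5, 3, 10, 4, 2, 11, 7, 1, 9, 6, 8]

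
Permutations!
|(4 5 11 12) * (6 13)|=4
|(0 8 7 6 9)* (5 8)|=|(0 5 8 7 6 9)|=6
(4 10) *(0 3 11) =(0 3 11)(4 10) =[3, 1, 2, 11, 10, 5, 6, 7, 8, 9, 4, 0]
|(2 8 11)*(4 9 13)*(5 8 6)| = |(2 6 5 8 11)(4 9 13)| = 15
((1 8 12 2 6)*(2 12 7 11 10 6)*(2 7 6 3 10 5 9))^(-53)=((12)(1 8 6)(2 7 11 5 9)(3 10))^(-53)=(12)(1 8 6)(2 11 9 7 5)(3 10)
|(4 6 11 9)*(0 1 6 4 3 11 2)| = |(0 1 6 2)(3 11 9)| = 12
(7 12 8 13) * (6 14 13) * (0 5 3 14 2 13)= (0 5 3 14)(2 13 7 12 8 6)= [5, 1, 13, 14, 4, 3, 2, 12, 6, 9, 10, 11, 8, 7, 0]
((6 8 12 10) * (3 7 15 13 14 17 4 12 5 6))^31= (3 14 10 13 12 15 4 7 17)(5 6 8)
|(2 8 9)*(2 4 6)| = 5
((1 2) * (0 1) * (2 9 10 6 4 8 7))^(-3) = (0 8 10)(1 7 6)(2 4 9)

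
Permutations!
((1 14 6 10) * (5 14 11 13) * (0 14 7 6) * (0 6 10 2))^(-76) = ((0 14 6 2)(1 11 13 5 7 10))^(-76) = (14)(1 13 7)(5 10 11)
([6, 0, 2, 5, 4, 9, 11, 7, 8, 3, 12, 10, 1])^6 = (12)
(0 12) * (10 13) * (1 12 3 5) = [3, 12, 2, 5, 4, 1, 6, 7, 8, 9, 13, 11, 0, 10] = (0 3 5 1 12)(10 13)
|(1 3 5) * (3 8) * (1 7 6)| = |(1 8 3 5 7 6)| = 6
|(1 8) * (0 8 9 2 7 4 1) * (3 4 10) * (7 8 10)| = 8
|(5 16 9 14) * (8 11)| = |(5 16 9 14)(8 11)| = 4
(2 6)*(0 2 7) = (0 2 6 7) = [2, 1, 6, 3, 4, 5, 7, 0]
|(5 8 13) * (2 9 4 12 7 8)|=8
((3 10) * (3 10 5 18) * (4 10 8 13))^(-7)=(3 18 5)(4 10 8 13)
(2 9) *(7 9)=(2 7 9)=[0, 1, 7, 3, 4, 5, 6, 9, 8, 2]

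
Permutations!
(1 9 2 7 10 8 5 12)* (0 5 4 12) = (0 5)(1 9 2 7 10 8 4 12) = [5, 9, 7, 3, 12, 0, 6, 10, 4, 2, 8, 11, 1]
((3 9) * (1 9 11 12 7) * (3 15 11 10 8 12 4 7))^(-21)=((1 9 15 11 4 7)(3 10 8 12))^(-21)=(1 11)(3 12 8 10)(4 9)(7 15)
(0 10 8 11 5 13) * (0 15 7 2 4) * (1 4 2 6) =(0 10 8 11 5 13 15 7 6 1 4) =[10, 4, 2, 3, 0, 13, 1, 6, 11, 9, 8, 5, 12, 15, 14, 7]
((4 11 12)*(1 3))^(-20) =(4 11 12)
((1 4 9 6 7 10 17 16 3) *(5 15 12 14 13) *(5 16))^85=(1 4 9 6 7 10 17 5 15 12 14 13 16 3)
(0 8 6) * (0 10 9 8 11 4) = (0 11 4)(6 10 9 8) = [11, 1, 2, 3, 0, 5, 10, 7, 6, 8, 9, 4]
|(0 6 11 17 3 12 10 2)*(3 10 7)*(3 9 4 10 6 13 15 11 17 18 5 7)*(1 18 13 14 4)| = |(0 14 4 10 2)(1 18 5 7 9)(3 12)(6 17)(11 13 15)| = 30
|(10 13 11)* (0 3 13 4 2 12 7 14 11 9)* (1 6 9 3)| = |(0 1 6 9)(2 12 7 14 11 10 4)(3 13)| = 28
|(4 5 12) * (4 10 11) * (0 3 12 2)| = |(0 3 12 10 11 4 5 2)| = 8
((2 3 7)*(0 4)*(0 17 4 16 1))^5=((0 16 1)(2 3 7)(4 17))^5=(0 1 16)(2 7 3)(4 17)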